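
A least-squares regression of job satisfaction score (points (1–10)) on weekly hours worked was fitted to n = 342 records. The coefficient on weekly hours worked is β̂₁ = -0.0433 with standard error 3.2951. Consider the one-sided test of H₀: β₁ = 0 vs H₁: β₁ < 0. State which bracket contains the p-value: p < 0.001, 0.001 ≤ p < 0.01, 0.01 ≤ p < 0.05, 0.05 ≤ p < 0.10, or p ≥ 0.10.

p ≥ 0.10

t = -0.0433 / 3.2951 = -0.013.
df = n − 2 = 342 − 2 = 340.
One-sided p = P(T_{340} < t) ≈ 0.4948.
So p ≥ 0.10.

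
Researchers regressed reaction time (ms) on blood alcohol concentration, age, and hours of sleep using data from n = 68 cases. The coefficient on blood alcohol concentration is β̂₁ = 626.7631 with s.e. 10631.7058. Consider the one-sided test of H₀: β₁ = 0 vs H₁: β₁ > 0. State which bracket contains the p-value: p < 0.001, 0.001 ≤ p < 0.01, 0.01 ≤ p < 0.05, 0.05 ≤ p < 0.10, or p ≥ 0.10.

t = 626.7631 / 10631.7058 = 0.059.
df = n − k − 1 = 68 − 3 − 1 = 64.
One-sided p = P(T_{64} > t) ≈ 0.4766.
So p ≥ 0.10.

p ≥ 0.10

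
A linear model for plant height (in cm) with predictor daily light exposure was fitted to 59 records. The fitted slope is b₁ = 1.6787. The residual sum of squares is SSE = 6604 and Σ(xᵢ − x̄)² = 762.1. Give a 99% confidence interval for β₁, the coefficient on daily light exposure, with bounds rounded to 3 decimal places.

MSE = SSE/(n − 2) = 6604/57 = 115.86.
SE(b₁) = √(MSE/Sₓₓ) = √(115.86/762.1) = 0.389906.
df = n − 2 = 57.
t* = t_{0.005, 57} = 2.66487.
Margin = t* × SE = 2.66487 × 0.389906 = 1.03905.
CI: 1.6787 ± 1.03905 → (0.640, 2.718).
With 99% confidence, each one-unit increase in daily light exposure is associated with a change of between 0.640 and 2.718 cm in plant height.

(0.640, 2.718)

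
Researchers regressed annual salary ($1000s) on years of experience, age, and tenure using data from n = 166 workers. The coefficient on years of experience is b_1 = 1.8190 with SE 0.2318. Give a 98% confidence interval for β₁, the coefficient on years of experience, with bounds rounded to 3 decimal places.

df = n − k − 1 = 166 − 3 − 1 = 162.
t* = t_{0.01, 162} = 2.349586.
Margin = t* × SE = 2.349586 × 0.2318 = 0.54463.
CI: 1.8190 ± 0.54463 → (1.274, 2.364).
With 98% confidence, each one-unit increase in years of experience is associated with a change of between 1.274 and 2.364 $1000s in annual salary, holding the other predictors fixed.

(1.274, 2.364)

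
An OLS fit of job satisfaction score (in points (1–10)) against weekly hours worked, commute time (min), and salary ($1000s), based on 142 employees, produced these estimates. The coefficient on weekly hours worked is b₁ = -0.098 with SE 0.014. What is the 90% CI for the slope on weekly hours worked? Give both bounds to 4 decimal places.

df = n − k − 1 = 142 − 3 − 1 = 138.
t* = t_{0.05, 138} = 1.65597.
Margin = t* × SE = 1.65597 × 0.014 = 0.023184.
CI: -0.098 ± 0.023184 → (-0.1212, -0.0748).
With 90% confidence, each one-unit increase in weekly hours worked is associated with a change of between -0.1212 and -0.0748 points (1–10) in job satisfaction score, holding the other predictors fixed.

(-0.1212, -0.0748)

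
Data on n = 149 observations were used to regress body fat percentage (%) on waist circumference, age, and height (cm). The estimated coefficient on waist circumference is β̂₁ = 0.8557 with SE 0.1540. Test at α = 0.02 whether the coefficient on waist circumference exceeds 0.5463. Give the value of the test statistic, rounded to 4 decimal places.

H₀: β₁ = 0.5463 vs H₁: β₁ > 0.5463.
t = (β̂₁ − β₁⁰)/SE = (0.8557 − 0.5463) / 0.1540 = 2.0091.
df = n − k − 1 = 149 − 3 − 1 = 145.
One-sided p ≈ 0.0232, which is ≥ 0.02, so fail to reject H₀.
The data do not give significant evidence that the true slope on waist circumference exceeds 0.5463 % per unit, holding the other predictors fixed.

t = 2.0091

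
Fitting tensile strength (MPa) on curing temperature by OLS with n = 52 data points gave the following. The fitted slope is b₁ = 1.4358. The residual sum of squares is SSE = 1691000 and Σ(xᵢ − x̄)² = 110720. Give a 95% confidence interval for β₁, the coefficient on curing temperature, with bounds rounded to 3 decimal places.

MSE = SSE/(n − 2) = 1691000/50 = 33820.
SE(b₁) = √(MSE/Sₓₓ) = √(33820/110720) = 0.55268.
df = n − 2 = 50.
t* = t_{0.025, 50} = 2.008559.
Margin = t* × SE = 2.008559 × 0.55268 = 1.11009.
CI: 1.4358 ± 1.11009 → (0.326, 2.546).
With 95% confidence, each one-unit increase in curing temperature is associated with a change of between 0.326 and 2.546 MPa in tensile strength.

(0.326, 2.546)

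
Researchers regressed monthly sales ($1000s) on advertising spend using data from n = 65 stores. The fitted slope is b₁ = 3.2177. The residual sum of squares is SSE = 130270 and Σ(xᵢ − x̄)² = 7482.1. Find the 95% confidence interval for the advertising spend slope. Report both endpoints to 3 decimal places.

MSE = SSE/(n − 2) = 130270/63 = 2067.78.
SE(b₁) = √(MSE/Sₓₓ) = √(2067.78/7482.1) = 0.525703.
df = n − 2 = 63.
t* = t_{0.025, 63} = 1.998341.
Margin = t* × SE = 1.998341 × 0.525703 = 1.05053.
CI: 3.2177 ± 1.05053 → (2.167, 4.268).
With 95% confidence, each one-unit increase in advertising spend is associated with a change of between 2.167 and 4.268 $1000s in monthly sales.

(2.167, 4.268)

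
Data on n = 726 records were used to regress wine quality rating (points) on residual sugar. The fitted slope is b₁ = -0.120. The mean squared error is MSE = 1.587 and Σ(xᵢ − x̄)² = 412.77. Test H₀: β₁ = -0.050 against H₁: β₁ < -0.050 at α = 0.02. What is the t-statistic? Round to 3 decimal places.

t = -1.129

SE(b₁) = √(MSE/Sₓₓ) = √(1.587/412.77) = 0.0620061.
t = (-0.120 − (-0.050)) / 0.0620061 = -1.129.
df = n − 2 = 724.
One-sided p ≈ 0.1297, which is ≥ 0.02, so fail to reject H₀.
The data do not give significant evidence that the true slope on residual sugar is below -0.050 points per unit.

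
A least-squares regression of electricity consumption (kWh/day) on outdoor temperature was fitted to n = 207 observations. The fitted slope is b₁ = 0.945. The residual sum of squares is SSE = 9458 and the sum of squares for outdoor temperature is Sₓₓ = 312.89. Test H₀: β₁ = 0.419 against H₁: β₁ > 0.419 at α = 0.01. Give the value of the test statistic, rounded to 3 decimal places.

t = 1.370

MSE = SSE/(n − 2) = 9458/205 = 46.1366.
SE(b₁) = √(MSE/Sₓₓ) = √(46.1366/312.89) = 0.383996.
t = (0.945 − 0.419) / 0.383996 = 1.370.
df = n − 2 = 205.
One-sided p ≈ 0.0861, which is ≥ 0.01, so fail to reject H₀.
The data do not give significant evidence that the true slope on outdoor temperature exceeds 0.419 kWh/day per unit.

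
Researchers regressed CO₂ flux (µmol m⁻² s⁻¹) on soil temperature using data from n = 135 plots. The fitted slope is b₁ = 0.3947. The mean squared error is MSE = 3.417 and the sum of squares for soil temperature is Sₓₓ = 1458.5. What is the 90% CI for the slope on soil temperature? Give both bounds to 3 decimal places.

(0.315, 0.475)

SE(b₁) = √(MSE/Sₓₓ) = √(3.417/1458.5) = 0.0484027.
df = n − 2 = 133.
t* = t_{0.05, 133} = 1.656391.
Margin = t* × SE = 1.656391 × 0.0484027 = 0.08017.
CI: 0.3947 ± 0.08017 → (0.315, 0.475).
With 90% confidence, each one-unit increase in soil temperature is associated with a change of between 0.315 and 0.475 µmol m⁻² s⁻¹ in CO₂ flux.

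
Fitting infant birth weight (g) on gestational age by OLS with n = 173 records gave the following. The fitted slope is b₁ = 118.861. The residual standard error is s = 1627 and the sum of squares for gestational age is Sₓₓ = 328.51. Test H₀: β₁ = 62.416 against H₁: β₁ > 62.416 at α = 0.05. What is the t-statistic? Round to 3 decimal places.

t = 0.629

SE(b₁) = s/√Sₓₓ = 1627/√328.51 = 89.7663.
t = (118.861 − 62.416) / 89.7663 = 0.629.
df = n − 2 = 171.
One-sided p ≈ 0.2652, which is ≥ 0.05, so fail to reject H₀.
The data do not give significant evidence that the true slope on gestational age exceeds 62.416 g per unit.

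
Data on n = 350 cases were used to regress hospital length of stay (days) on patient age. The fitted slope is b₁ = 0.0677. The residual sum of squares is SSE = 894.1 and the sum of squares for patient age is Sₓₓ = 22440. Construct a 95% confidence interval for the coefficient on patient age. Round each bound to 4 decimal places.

(0.0467, 0.0887)

MSE = SSE/(n − 2) = 894.1/348 = 2.56925.
SE(b₁) = √(MSE/Sₓₓ) = √(2.56925/22440) = 0.0107002.
df = n − 2 = 348.
t* = t_{0.025, 348} = 1.966804.
Margin = t* × SE = 1.966804 × 0.0107002 = 0.021045.
CI: 0.0677 ± 0.021045 → (0.0467, 0.0887).
With 95% confidence, each one-unit increase in patient age is associated with a change of between 0.0467 and 0.0887 days in hospital length of stay.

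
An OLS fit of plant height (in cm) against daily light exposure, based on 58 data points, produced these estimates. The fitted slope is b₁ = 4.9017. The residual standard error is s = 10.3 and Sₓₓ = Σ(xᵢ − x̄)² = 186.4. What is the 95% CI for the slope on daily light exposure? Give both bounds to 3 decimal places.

SE(b₁) = s/√Sₓₓ = 10.3/√186.4 = 0.754422.
df = n − 2 = 56.
t* = t_{0.025, 56} = 2.003241.
Margin = t* × SE = 2.003241 × 0.754422 = 1.51129.
CI: 4.9017 ± 1.51129 → (3.390, 6.413).
With 95% confidence, each one-unit increase in daily light exposure is associated with a change of between 3.390 and 6.413 cm in plant height.

(3.390, 6.413)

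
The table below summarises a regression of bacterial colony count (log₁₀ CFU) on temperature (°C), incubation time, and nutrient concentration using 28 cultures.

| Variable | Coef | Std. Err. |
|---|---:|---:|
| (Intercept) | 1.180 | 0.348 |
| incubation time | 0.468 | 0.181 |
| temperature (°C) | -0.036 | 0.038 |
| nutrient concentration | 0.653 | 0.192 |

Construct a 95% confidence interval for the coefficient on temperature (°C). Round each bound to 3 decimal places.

(-0.114, 0.042)

Read off: b = -0.036, SE = 0.038 for temperature (°C).
df = n − k − 1 = 28 − 3 − 1 = 24.
t* = t_{0.025, 24} = 2.063899.
Margin = t* × SE = 2.063899 × 0.038 = 0.07843.
CI: -0.036 ± 0.07843 → (-0.114, 0.042).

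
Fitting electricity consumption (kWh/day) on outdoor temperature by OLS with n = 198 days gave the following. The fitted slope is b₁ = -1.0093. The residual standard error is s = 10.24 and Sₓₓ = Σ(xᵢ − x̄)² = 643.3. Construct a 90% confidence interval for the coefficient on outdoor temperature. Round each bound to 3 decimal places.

(-1.677, -0.342)

SE(b₁) = s/√Sₓₓ = 10.24/√643.3 = 0.403732.
df = n − 2 = 196.
t* = t_{0.05, 196} = 1.652665.
Margin = t* × SE = 1.652665 × 0.403732 = 0.66723.
CI: -1.0093 ± 0.66723 → (-1.677, -0.342).
With 90% confidence, each one-unit increase in outdoor temperature is associated with a change of between -1.677 and -0.342 kWh/day in electricity consumption.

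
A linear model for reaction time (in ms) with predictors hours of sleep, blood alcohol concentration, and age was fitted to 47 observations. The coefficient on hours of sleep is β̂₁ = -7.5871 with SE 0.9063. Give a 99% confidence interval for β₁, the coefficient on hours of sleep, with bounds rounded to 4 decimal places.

(-10.0297, -5.1445)

df = n − k − 1 = 47 − 3 − 1 = 43.
t* = t_{0.005, 43} = 2.695102.
Margin = t* × SE = 2.695102 × 0.9063 = 2.442571.
CI: -7.5871 ± 2.442571 → (-10.0297, -5.1445).
With 99% confidence, each one-unit increase in hours of sleep is associated with a change of between -10.0297 and -5.1445 ms in reaction time, holding the other predictors fixed.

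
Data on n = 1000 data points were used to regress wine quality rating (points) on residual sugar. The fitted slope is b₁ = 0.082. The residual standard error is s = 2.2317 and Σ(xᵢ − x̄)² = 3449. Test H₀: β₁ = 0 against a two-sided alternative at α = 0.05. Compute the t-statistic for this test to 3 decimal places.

t = 2.158

SE(b₁) = s/√Sₓₓ = 2.2317/√3449 = 0.0380005.
t = 0.082 / 0.0380005 = 2.158.
df = n − 2 = 998.
Two-sided p ≈ 0.0312, which is < 0.05, so reject H₀.
There is evidence that residual sugar is associated with wine quality rating.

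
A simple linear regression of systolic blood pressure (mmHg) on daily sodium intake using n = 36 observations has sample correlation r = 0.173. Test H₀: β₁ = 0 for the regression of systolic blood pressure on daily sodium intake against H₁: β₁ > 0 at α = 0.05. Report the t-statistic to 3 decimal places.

t = r·√(n − 2)/√(1 − r²) = 0.173·√34/√0.970071 = 1.024.
df = n − 2 = 34.
One-sided p ≈ 0.1565, which is ≥ 0.05, so fail to reject H₀.
The data do not give significant evidence of a linear association between daily sodium intake and systolic blood pressure.

t = 1.024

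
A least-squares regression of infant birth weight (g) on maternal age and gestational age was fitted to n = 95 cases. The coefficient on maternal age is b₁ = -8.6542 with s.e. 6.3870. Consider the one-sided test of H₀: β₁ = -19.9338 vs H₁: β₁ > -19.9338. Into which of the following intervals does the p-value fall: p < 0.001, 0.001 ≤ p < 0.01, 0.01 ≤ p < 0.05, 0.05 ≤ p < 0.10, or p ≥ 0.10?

0.01 ≤ p < 0.05

t = (-8.6542 − (-19.9338)) / 6.3870 = 1.766.
df = n − k − 1 = 95 − 2 − 1 = 92.
One-sided p = P(T_{92} > t) ≈ 0.0404.
So 0.01 ≤ p < 0.05.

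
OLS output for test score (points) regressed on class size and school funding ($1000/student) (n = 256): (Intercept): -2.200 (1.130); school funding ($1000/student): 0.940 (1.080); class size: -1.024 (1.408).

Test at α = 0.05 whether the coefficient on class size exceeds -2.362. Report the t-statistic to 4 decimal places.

t = 0.9503

Read off: b = -1.024, SE = 1.408 for class size.
H₀: β₁ = -2.362 vs H₁: β₁ > -2.362.
t = (-1.024 − (-2.362)) / 1.408 = 0.9503.
df = n − k − 1 = 256 − 2 − 1 = 253.
One-sided p ≈ 0.1714, which is ≥ 0.05, so fail to reject H₀.
The data do not give significant evidence that the true slope on class size exceeds -2.362 points per unit, holding the other predictors fixed.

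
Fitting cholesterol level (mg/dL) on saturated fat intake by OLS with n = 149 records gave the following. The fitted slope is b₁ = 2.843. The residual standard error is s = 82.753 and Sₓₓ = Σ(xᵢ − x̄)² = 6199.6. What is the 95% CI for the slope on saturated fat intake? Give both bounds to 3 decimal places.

(0.766, 4.920)

SE(b₁) = s/√Sₓₓ = 82.753/√6199.6 = 1.051.
df = n − 2 = 147.
t* = t_{0.025, 147} = 1.976233.
Margin = t* × SE = 1.976233 × 1.051 = 2.07702.
CI: 2.843 ± 2.07702 → (0.766, 4.920).
With 95% confidence, each one-unit increase in saturated fat intake is associated with a change of between 0.766 and 4.920 mg/dL in cholesterol level.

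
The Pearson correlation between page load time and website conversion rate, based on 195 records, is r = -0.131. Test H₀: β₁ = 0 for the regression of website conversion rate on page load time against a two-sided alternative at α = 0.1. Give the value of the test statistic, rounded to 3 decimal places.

t = r·√(n − 2)/√(1 − r²) = -0.131·√193/√0.982839 = -1.836.
df = n − 2 = 193.
Two-sided p ≈ 0.0679, which is < 0.1, so reject H₀.
There is evidence of a linear association between page load time and website conversion rate.

t = -1.836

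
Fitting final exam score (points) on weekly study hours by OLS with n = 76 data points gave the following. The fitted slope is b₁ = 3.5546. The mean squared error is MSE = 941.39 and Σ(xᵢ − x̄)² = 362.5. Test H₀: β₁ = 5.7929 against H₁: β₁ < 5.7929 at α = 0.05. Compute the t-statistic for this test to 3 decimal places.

SE(b₁) = √(MSE/Sₓₓ) = √(941.39/362.5) = 1.6115.
t = (3.5546 − 5.7929) / 1.6115 = -1.389.
df = n − 2 = 74.
One-sided p ≈ 0.0845, which is ≥ 0.05, so fail to reject H₀.
The data do not give significant evidence that the true slope on weekly study hours is below 5.7929 points per unit.

t = -1.389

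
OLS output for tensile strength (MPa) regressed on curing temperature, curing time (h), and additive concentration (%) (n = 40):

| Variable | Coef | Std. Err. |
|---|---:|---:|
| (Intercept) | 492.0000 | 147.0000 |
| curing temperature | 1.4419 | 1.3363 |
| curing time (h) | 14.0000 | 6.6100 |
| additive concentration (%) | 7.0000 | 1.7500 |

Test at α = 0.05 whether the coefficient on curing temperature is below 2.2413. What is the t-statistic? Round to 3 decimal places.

t = -0.598

Read off: b = 1.4419, SE = 1.3363 for curing temperature.
H₀: β₁ = 2.2413 vs H₁: β₁ < 2.2413.
t = (1.4419 − 2.2413) / 1.3363 = -0.598.
df = n − k − 1 = 40 − 3 − 1 = 36.
One-sided p ≈ 0.2767, which is ≥ 0.05, so fail to reject H₀.
The data do not give significant evidence that the true slope on curing temperature is below 2.2413 MPa per unit, holding the other predictors fixed.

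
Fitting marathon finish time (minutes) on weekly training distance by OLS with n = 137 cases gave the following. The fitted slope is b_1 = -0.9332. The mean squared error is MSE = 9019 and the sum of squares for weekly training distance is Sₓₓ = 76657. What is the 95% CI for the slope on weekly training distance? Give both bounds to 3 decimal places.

SE(b_1) = √(MSE/Sₓₓ) = √(9019/76657) = 0.343007.
df = n − 2 = 135.
t* = t_{0.025, 135} = 1.977692.
Margin = t* × SE = 1.977692 × 0.343007 = 0.67836.
CI: -0.9332 ± 0.67836 → (-1.612, -0.255).
With 95% confidence, each one-unit increase in weekly training distance is associated with a change of between -1.612 and -0.255 minutes in marathon finish time.

(-1.612, -0.255)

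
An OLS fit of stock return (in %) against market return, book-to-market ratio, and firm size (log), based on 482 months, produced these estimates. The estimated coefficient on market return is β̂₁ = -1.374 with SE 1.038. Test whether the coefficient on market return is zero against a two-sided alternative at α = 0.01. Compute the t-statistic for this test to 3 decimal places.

H₀: β₁ = 0 vs H₁: β₁ ≠ 0.
t = (β̂₁ − β₁⁰)/SE = -1.374 / 1.038 = -1.324.
df = n − k − 1 = 482 − 3 − 1 = 478.
Two-sided p ≈ 0.1862, which is ≥ 0.01, so fail to reject H₀.
The data do not give significant evidence of an association between market return and stock return, after adjusting for the other predictors.

t = -1.324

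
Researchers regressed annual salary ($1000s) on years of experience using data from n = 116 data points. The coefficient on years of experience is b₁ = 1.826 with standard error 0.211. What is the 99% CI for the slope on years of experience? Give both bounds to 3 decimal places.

df = n − 2 = 116 − 2 = 114.
t* = t_{0.005, 114} = 2.619645.
Margin = t* × SE = 2.619645 × 0.211 = 0.55275.
CI: 1.826 ± 0.55275 → (1.273, 2.379).
With 99% confidence, each one-unit increase in years of experience is associated with a change of between 1.273 and 2.379 $1000s in annual salary.

(1.273, 2.379)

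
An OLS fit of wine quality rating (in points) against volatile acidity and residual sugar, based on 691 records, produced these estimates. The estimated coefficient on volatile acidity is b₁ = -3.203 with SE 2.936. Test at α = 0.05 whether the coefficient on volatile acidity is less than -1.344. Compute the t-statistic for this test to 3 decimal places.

t = -0.633

H₀: β₁ = -1.344 vs H₁: β₁ < -1.344.
t = (b₁ − β₁⁰)/SE = (-3.203 − (-1.344)) / 2.936 = -0.633.
df = n − k − 1 = 691 − 2 − 1 = 688.
One-sided p ≈ 0.2634, which is ≥ 0.05, so fail to reject H₀.
The data do not give significant evidence that the true slope on volatile acidity is below -1.344 points per unit, holding the other predictors fixed.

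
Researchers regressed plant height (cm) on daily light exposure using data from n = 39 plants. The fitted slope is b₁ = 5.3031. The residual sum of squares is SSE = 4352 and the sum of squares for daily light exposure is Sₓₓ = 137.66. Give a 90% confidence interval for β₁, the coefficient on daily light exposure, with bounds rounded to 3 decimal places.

(3.744, 6.863)

MSE = SSE/(n − 2) = 4352/37 = 117.622.
SE(b₁) = √(MSE/Sₓₓ) = √(117.622/137.66) = 0.924357.
df = n − 2 = 37.
t* = t_{0.05, 37} = 1.687094.
Margin = t* × SE = 1.687094 × 0.924357 = 1.55948.
CI: 5.3031 ± 1.55948 → (3.744, 6.863).
With 90% confidence, each one-unit increase in daily light exposure is associated with a change of between 3.744 and 6.863 cm in plant height.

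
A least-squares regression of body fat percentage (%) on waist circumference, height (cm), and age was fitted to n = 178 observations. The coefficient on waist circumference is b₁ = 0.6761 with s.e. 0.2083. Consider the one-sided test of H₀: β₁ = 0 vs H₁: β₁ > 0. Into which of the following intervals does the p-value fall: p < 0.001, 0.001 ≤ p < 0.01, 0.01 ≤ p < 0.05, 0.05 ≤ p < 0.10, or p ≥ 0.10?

p < 0.001

t = 0.6761 / 0.2083 = 3.246.
df = n − k − 1 = 178 − 3 − 1 = 174.
One-sided p = P(T_{174} > t) ≈ 0.0007.
So p < 0.001.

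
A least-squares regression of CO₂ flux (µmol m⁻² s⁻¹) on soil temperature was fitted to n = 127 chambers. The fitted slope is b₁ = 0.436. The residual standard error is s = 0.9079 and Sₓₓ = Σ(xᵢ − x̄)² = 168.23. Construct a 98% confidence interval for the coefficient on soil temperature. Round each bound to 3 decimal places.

SE(b₁) = s/√Sₓₓ = 0.9079/√168.23 = 0.0699981.
df = n − 2 = 125.
t* = t_{0.01, 125} = 2.35655.
Margin = t* × SE = 2.35655 × 0.0699981 = 0.16495.
CI: 0.436 ± 0.16495 → (0.271, 0.601).
With 98% confidence, each one-unit increase in soil temperature is associated with a change of between 0.271 and 0.601 µmol m⁻² s⁻¹ in CO₂ flux.

(0.271, 0.601)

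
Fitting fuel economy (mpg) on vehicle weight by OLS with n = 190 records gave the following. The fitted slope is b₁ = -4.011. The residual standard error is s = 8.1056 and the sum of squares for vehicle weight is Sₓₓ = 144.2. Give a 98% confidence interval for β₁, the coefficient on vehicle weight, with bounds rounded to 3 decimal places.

(-5.595, -2.427)

SE(b₁) = s/√Sₓₓ = 8.1056/√144.2 = 0.674998.
df = n − 2 = 188.
t* = t_{0.01, 188} = 2.346346.
Margin = t* × SE = 2.346346 × 0.674998 = 1.58378.
CI: -4.011 ± 1.58378 → (-5.595, -2.427).
With 98% confidence, each one-unit increase in vehicle weight is associated with a change of between -5.595 and -2.427 mpg in fuel economy.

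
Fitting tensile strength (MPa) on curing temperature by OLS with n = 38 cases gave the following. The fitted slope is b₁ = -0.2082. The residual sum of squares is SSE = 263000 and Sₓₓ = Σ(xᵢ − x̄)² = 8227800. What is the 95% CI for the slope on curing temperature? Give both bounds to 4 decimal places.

MSE = SSE/(n − 2) = 263000/36 = 7305.56.
SE(b₁) = √(MSE/Sₓₓ) = √(7305.56/8227800) = 0.0297978.
df = n − 2 = 36.
t* = t_{0.025, 36} = 2.028094.
Margin = t* × SE = 2.028094 × 0.0297978 = 0.060433.
CI: -0.2082 ± 0.060433 → (-0.2686, -0.1478).
With 95% confidence, each one-unit increase in curing temperature is associated with a change of between -0.2686 and -0.1478 MPa in tensile strength.

(-0.2686, -0.1478)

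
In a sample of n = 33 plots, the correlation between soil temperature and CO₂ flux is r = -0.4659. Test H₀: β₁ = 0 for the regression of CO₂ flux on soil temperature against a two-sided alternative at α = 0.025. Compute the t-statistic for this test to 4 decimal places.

t = -2.9316

t = r·√(n − 2)/√(1 − r²) = -0.4659·√31/√0.782937 = -2.9316.
df = n − 2 = 31.
Two-sided p ≈ 0.0063, which is < 0.025, so reject H₀.
There is evidence of a linear association between soil temperature and CO₂ flux.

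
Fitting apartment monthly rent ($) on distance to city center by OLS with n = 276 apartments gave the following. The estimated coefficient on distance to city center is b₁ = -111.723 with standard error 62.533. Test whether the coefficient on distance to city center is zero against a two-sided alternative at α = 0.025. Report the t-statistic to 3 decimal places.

t = -1.787

H₀: β₁ = 0 vs H₁: β₁ ≠ 0.
t = (b₁ − β₁⁰)/SE = -111.723 / 62.533 = -1.787.
df = n − 2 = 276 − 2 = 274.
Two-sided p ≈ 0.0751, which is ≥ 0.025, so fail to reject H₀.
The data do not give significant evidence of an association between distance to city center and apartment monthly rent.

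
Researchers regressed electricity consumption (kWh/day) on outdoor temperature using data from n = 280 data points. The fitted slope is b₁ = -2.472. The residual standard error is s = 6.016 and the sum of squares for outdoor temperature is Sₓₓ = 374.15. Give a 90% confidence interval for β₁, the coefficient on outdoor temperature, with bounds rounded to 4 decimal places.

(-2.9853, -1.9587)

SE(b₁) = s/√Sₓₓ = 6.016/√374.15 = 0.311018.
df = n − 2 = 278.
t* = t_{0.05, 278} = 1.650353.
Margin = t* × SE = 1.650353 × 0.311018 = 0.513289.
CI: -2.472 ± 0.513289 → (-2.9853, -1.9587).
With 90% confidence, each one-unit increase in outdoor temperature is associated with a change of between -2.9853 and -1.9587 kWh/day in electricity consumption.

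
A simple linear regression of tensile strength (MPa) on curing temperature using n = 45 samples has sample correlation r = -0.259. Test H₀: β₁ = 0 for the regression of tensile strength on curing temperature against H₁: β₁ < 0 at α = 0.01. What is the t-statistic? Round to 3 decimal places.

t = -1.758

t = r·√(n − 2)/√(1 − r²) = -0.259·√43/√0.932919 = -1.758.
df = n − 2 = 43.
One-sided p ≈ 0.0429, which is ≥ 0.01, so fail to reject H₀.
The data do not give significant evidence of a linear association between curing temperature and tensile strength.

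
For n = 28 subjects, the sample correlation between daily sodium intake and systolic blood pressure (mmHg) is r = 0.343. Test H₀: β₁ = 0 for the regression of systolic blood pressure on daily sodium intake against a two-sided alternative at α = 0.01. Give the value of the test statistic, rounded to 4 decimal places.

t = 1.8619

t = r·√(n − 2)/√(1 − r²) = 0.343·√26/√0.882351 = 1.8619.
df = n − 2 = 26.
Two-sided p ≈ 0.0740, which is ≥ 0.01, so fail to reject H₀.
The data do not give significant evidence of a linear association between daily sodium intake and systolic blood pressure.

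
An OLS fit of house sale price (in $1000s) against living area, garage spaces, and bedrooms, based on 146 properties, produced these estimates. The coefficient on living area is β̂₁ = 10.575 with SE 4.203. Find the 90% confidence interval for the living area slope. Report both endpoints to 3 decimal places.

df = n − k − 1 = 146 − 3 − 1 = 142.
t* = t_{0.05, 142} = 1.655655.
Margin = t* × SE = 1.655655 × 4.203 = 6.95872.
CI: 10.575 ± 6.95872 → (3.616, 17.534).
With 90% confidence, each one-unit increase in living area is associated with a change of between 3.616 and 17.534 $1000s in house sale price, holding the other predictors fixed.

(3.616, 17.534)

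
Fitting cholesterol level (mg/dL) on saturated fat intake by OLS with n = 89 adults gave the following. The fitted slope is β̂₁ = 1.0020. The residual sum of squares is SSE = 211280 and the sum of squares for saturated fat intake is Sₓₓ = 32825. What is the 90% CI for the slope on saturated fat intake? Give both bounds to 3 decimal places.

(0.550, 1.454)

MSE = SSE/(n − 2) = 211280/87 = 2428.51.
SE(β̂₁) = √(MSE/Sₓₓ) = √(2428.51/32825) = 0.271999.
df = n − 2 = 87.
t* = t_{0.05, 87} = 1.662557.
Margin = t* × SE = 1.662557 × 0.271999 = 0.45221.
CI: 1.0020 ± 0.45221 → (0.550, 1.454).
With 90% confidence, each one-unit increase in saturated fat intake is associated with a change of between 0.550 and 1.454 mg/dL in cholesterol level.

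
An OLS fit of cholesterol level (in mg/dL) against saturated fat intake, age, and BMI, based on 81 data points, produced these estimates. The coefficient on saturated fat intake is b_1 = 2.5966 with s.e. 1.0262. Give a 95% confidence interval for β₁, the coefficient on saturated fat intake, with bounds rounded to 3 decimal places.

df = n − k − 1 = 81 − 3 − 1 = 77.
t* = t_{0.025, 77} = 1.991254.
Margin = t* × SE = 1.991254 × 1.0262 = 2.04343.
CI: 2.5966 ± 2.04343 → (0.553, 4.640).
With 95% confidence, each one-unit increase in saturated fat intake is associated with a change of between 0.553 and 4.640 mg/dL in cholesterol level, holding the other predictors fixed.

(0.553, 4.640)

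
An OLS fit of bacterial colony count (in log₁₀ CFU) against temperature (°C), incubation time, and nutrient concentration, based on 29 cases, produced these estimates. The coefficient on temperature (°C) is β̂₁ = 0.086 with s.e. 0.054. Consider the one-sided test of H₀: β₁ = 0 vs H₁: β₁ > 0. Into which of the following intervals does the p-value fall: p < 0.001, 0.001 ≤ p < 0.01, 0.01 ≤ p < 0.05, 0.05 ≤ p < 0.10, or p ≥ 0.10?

0.05 ≤ p < 0.10

t = 0.086 / 0.054 = 1.593.
df = n − k − 1 = 29 − 3 − 1 = 25.
One-sided p = P(T_{25} > t) ≈ 0.0619.
So 0.05 ≤ p < 0.10.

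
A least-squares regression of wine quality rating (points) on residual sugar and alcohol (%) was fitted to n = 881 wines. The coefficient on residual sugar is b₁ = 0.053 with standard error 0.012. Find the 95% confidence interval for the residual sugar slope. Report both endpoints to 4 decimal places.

(0.0294, 0.0766)

df = n − k − 1 = 881 − 2 − 1 = 878.
t* = t_{0.025, 878} = 1.96267.
Margin = t* × SE = 1.96267 × 0.012 = 0.023552.
CI: 0.053 ± 0.023552 → (0.0294, 0.0766).
With 95% confidence, each one-unit increase in residual sugar is associated with a change of between 0.0294 and 0.0766 points in wine quality rating, holding the other predictors fixed.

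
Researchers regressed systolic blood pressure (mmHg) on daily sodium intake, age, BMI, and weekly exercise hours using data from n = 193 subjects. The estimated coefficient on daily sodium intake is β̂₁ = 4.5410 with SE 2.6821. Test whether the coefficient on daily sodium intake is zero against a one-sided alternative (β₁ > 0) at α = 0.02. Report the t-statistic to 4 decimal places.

H₀: β₁ = 0 vs H₁: β₁ > 0.
t = (β̂₁ − β₁⁰)/SE = 4.5410 / 2.6821 = 1.6931.
df = n − k − 1 = 193 − 4 − 1 = 188.
One-sided p ≈ 0.0460, which is ≥ 0.02, so fail to reject H₀.
The data do not give significant evidence that the true slope on daily sodium intake is positive, holding the other predictors fixed.

t = 1.6931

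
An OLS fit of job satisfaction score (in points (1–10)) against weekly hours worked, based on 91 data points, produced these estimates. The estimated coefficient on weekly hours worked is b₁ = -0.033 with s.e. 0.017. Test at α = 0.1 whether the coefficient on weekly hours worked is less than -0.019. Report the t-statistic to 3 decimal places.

H₀: β₁ = -0.019 vs H₁: β₁ < -0.019.
t = (b₁ − β₁⁰)/SE = (-0.033 − (-0.019)) / 0.017 = -0.824.
df = n − 2 = 91 − 2 = 89.
One-sided p ≈ 0.2062, which is ≥ 0.1, so fail to reject H₀.
The data do not give significant evidence that the true slope on weekly hours worked is below -0.019 points (1–10) per unit.

t = -0.824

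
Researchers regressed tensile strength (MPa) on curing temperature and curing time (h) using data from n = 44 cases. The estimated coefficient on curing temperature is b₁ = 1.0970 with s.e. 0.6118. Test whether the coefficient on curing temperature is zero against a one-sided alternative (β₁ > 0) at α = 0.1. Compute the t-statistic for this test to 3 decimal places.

t = 1.793

H₀: β₁ = 0 vs H₁: β₁ > 0.
t = (b₁ − β₁⁰)/SE = 1.0970 / 0.6118 = 1.793.
df = n − k − 1 = 44 − 2 − 1 = 41.
One-sided p ≈ 0.0402, which is < 0.1, so reject H₀.
There is evidence that the true slope on curing temperature is positive, holding the other predictors fixed.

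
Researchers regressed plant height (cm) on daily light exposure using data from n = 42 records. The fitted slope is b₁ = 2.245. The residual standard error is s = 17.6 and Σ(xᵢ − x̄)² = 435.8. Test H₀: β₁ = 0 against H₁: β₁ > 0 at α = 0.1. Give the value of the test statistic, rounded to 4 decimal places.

t = 2.6629

SE(b₁) = s/√Sₓₓ = 17.6/√435.8 = 0.843081.
t = 2.245 / 0.843081 = 2.6629.
df = n − 2 = 40.
One-sided p ≈ 0.0056, which is < 0.1, so reject H₀.
There is evidence that the true slope on daily light exposure is positive.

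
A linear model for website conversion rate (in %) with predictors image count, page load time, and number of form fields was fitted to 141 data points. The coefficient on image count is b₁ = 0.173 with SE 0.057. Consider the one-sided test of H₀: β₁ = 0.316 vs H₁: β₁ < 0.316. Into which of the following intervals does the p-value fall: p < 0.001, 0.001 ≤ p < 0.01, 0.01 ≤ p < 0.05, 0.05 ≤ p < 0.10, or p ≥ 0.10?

t = (0.173 − 0.316) / 0.057 = -2.509.
df = n − k − 1 = 141 − 3 − 1 = 137.
One-sided p = P(T_{137} < t) ≈ 0.0066.
So 0.001 ≤ p < 0.01.

0.001 ≤ p < 0.01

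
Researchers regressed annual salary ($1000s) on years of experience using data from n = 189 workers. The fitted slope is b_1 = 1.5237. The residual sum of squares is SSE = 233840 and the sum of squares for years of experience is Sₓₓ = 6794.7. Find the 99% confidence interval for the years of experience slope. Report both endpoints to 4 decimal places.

(0.4073, 2.6401)

MSE = SSE/(n − 2) = 233840/187 = 1250.48.
SE(b_1) = √(MSE/Sₓₓ) = √(1250.48/6794.7) = 0.428996.
df = n − 2 = 187.
t* = t_{0.005, 187} = 2.602376.
Margin = t* × SE = 2.602376 × 0.428996 = 1.116409.
CI: 1.5237 ± 1.116409 → (0.4073, 2.6401).
With 99% confidence, each one-unit increase in years of experience is associated with a change of between 0.4073 and 2.6401 $1000s in annual salary.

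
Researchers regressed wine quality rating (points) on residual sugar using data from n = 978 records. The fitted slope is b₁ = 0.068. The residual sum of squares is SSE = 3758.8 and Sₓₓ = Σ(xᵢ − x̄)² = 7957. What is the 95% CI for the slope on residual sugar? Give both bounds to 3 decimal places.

(0.025, 0.111)

MSE = SSE/(n − 2) = 3758.8/976 = 3.85123.
SE(b₁) = √(MSE/Sₓₓ) = √(3.85123/7957) = 0.0220001.
df = n − 2 = 976.
t* = t_{0.025, 976} = 1.962398.
Margin = t* × SE = 1.962398 × 0.0220001 = 0.04317.
CI: 0.068 ± 0.04317 → (0.025, 0.111).
With 95% confidence, each one-unit increase in residual sugar is associated with a change of between 0.025 and 0.111 points in wine quality rating.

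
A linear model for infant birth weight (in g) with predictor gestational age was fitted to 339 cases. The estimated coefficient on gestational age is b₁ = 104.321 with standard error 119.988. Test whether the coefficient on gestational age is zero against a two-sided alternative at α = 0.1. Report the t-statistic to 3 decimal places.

t = 0.869

H₀: β₁ = 0 vs H₁: β₁ ≠ 0.
t = (b₁ − β₁⁰)/SE = 104.321 / 119.988 = 0.869.
df = n − 2 = 339 − 2 = 337.
Two-sided p ≈ 0.3852, which is ≥ 0.1, so fail to reject H₀.
The data do not give significant evidence of an association between gestational age and infant birth weight.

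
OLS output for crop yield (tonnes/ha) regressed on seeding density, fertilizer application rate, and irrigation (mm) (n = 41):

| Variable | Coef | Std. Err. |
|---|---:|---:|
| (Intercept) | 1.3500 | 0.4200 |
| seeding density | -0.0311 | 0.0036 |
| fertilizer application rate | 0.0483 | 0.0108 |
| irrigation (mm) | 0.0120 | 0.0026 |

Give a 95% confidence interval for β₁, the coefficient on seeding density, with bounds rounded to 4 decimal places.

(-0.0384, -0.0238)

Read off: b = -0.0311, SE = 0.0036 for seeding density.
df = n − k − 1 = 41 − 3 − 1 = 37.
t* = t_{0.025, 37} = 2.026192.
Margin = t* × SE = 2.026192 × 0.0036 = 0.007294.
CI: -0.0311 ± 0.007294 → (-0.0384, -0.0238).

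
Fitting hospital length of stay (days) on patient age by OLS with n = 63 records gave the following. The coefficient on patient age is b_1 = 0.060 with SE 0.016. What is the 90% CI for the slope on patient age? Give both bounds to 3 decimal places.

df = n − 2 = 63 − 2 = 61.
t* = t_{0.05, 61} = 1.670219.
Margin = t* × SE = 1.670219 × 0.016 = 0.02672.
CI: 0.060 ± 0.02672 → (0.033, 0.087).
With 90% confidence, each one-unit increase in patient age is associated with a change of between 0.033 and 0.087 days in hospital length of stay.

(0.033, 0.087)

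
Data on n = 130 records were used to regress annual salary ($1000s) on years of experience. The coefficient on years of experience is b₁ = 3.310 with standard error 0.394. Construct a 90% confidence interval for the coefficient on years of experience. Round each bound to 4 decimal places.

df = n − 2 = 130 − 2 = 128.
t* = t_{0.05, 128} = 1.656845.
Margin = t* × SE = 1.656845 × 0.394 = 0.652797.
CI: 3.310 ± 0.652797 → (2.6572, 3.9628).
With 90% confidence, each one-unit increase in years of experience is associated with a change of between 2.6572 and 3.9628 $1000s in annual salary.

(2.6572, 3.9628)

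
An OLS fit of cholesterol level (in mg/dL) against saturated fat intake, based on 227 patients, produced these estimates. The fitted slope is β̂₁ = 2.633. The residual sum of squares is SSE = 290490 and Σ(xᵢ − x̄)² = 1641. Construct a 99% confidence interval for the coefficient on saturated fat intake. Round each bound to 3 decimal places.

MSE = SSE/(n − 2) = 290490/225 = 1291.07.
SE(β̂₁) = √(MSE/Sₓₓ) = √(1291.07/1641) = 0.886993.
df = n − 2 = 225.
t* = t_{0.005, 225} = 2.597856.
Margin = t* × SE = 2.597856 × 0.886993 = 2.30428.
CI: 2.633 ± 2.30428 → (0.329, 4.937).
With 99% confidence, each one-unit increase in saturated fat intake is associated with a change of between 0.329 and 4.937 mg/dL in cholesterol level.

(0.329, 4.937)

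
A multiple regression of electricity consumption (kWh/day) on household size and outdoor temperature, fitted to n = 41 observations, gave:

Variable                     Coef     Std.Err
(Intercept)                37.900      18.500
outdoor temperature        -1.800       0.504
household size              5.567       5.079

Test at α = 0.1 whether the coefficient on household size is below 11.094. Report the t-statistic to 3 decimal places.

t = -1.088

Read off: b = 5.567, SE = 5.079 for household size.
H₀: β₁ = 11.094 vs H₁: β₁ < 11.094.
t = (5.567 − 11.094) / 5.079 = -1.088.
df = n − k − 1 = 41 − 2 − 1 = 38.
One-sided p ≈ 0.1417, which is ≥ 0.1, so fail to reject H₀.
The data do not give significant evidence that the true slope on household size is below 11.094 kWh/day per unit, holding the other predictors fixed.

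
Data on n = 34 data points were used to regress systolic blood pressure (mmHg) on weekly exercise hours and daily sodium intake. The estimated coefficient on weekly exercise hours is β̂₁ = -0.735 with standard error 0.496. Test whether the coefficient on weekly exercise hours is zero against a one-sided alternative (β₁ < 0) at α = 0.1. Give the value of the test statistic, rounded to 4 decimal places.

t = -1.4819

H₀: β₁ = 0 vs H₁: β₁ < 0.
t = (β̂₁ − β₁⁰)/SE = -0.735 / 0.496 = -1.4819.
df = n − k − 1 = 34 − 2 − 1 = 31.
One-sided p ≈ 0.0742, which is < 0.1, so reject H₀.
There is evidence that the true slope on weekly exercise hours is negative, holding the other predictors fixed.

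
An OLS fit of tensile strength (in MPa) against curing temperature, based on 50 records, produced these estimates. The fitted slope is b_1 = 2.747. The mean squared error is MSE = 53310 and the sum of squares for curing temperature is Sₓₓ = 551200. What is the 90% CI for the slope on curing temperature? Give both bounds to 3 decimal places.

SE(b_1) = √(MSE/Sₓₓ) = √(53310/551200) = 0.310992.
df = n − 2 = 48.
t* = t_{0.05, 48} = 1.677224.
Margin = t* × SE = 1.677224 × 0.310992 = 0.52160.
CI: 2.747 ± 0.52160 → (2.225, 3.269).
With 90% confidence, each one-unit increase in curing temperature is associated with a change of between 2.225 and 3.269 MPa in tensile strength.

(2.225, 3.269)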